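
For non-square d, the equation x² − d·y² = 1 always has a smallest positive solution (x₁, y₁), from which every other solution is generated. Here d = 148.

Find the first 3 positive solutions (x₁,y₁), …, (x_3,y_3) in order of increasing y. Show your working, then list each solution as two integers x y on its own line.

73 6
10657 876
1555849 127890

√148 = [12; 6,24, …], period ℓ=2 (even) → k=1
a_0=12:  p_0=12·1+0=12,  q_0=12·0+1=1
a_1=6:  p_1=6·12+1=73,  q_1=6·1+0=6
fundamental: x₁=73, y₁=6  (since 5329 − 148·36 = 1)
n=2: (73,6)∘(73,6) = (73·73+148·6·6, 73·6+6·73) = (10657,876)
n=3: (10657,876)∘(73,6) = (73·10657+148·6·876, 73·876+6·10657) = (1555849,127890)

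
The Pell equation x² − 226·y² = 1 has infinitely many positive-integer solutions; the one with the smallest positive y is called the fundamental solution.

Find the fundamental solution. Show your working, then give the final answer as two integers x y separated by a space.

451 30

d=226: √d = [15; 30] (ℓ=1, odd), read p_1/q_1
i=0: a=15 ⇒ p=15, q=1
i=1: a=30 ⇒ p=451, q=30
→ (451, 30).  Check: 451²=203401, 226·30²=203400, difference 1.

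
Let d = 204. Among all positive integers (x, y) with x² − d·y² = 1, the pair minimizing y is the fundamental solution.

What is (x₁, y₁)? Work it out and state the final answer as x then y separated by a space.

√204 → a₀=14, period (3,1,1,6,1,1,3,28); ℓ=8 even so k=7
i=0: a=14 ⇒ p=14, q=1
…
i=2: a=1 ⇒ p=57, q=4
…
i=6: a=1 ⇒ p=1414, q=99
i=7: a=3 ⇒ p=4999, q=350
(x₁, y₁) = (4999, 350);  4999² − 204·350² = 1 ✓

4999 350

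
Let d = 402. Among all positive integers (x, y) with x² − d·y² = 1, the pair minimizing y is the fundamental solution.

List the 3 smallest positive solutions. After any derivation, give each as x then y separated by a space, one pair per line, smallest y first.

401 20
321601 16040
257923601 12864060

[20; 20,40] for √402; ℓ=2 ⇒ convergent index 1
step 0: (20, 1)  from 20·(1,0) + (0,1)
step 1: (401, 20)  from 20·(20,1) + (1,0)
→ (401, 20).  Check: 401²=160801, 402·20²=160800, difference 1.
k=2:  x_2 = 401·401+402·20·20 = 321601,  y_2 = 401·20+20·401 = 16040
k=3:  x_3 = 401·321601+402·20·16040 = 257923601,  y_3 = 401·16040+20·321601 = 12864060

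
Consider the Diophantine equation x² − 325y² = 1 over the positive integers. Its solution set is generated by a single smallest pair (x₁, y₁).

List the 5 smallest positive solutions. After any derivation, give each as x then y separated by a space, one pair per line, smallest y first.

649 36
842401 46728
1093435849 60652908
1419278889601 78727427856
1842222905266249 102188140704180

d=325: √d = [18; 36] (ℓ=1, odd), read p_1/q_1
step 0: (18, 1)  from 18·(1,0) + (0,1)
step 1: (649, 36)  from 36·(18,1) + (1,0)
(x₁, y₁) = (649, 36);  649² − 325·36² = 1 ✓
(x_2, y_2) = (649·649 + 325·36·36, 649·36 + 36·649) = (842401, 46728)
(x_3, y_3) = (649·842401 + 325·36·46728, 649·46728 + 36·842401) = (1093435849, 60652908)
(x_4, y_4) = (649·1093435849 + 325·36·60652908, 649·60652908 + 36·1093435849) = (1419278889601, 78727427856)
(x_5, y_5) = (649·1419278889601 + 325·36·78727427856, 649·78727427856 + 36·1419278889601) = (1842222905266249, 102188140704180)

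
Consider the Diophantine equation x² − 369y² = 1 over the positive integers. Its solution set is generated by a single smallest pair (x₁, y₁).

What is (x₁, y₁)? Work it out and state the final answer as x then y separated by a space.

d=369: √d = [19; 4,1,3,2,7,4,7,2,3,1,4,38] (ℓ=12, even), read p_11/q_11
a_0=19:  p_0=19·1+0=19,  q_0=19·0+1=1
a_1=4:  p_1=4·19+1=77,  q_1=4·1+0=4
a_2=1:  p_2=1·77+19=96,  q_2=1·4+1=5
a_3=3:  p_3=3·96+77=365,  q_3=3·5+4=19
…
a_5=7:  p_5=7·826+365=6147,  q_5=7·43+19=320
a_6=4:  p_6=4·6147+826=25414,  q_6=4·320+43=1323
…
a_8=2:  p_8=2·184045+25414=393504,  q_8=2·9581+1323=20485
…
a_10=1:  p_10=1·1364557+393504=1758061,  q_10=1·71036+20485=91521
a_11=4:  p_11=4·1758061+1364557=8396801,  q_11=4·91521+71036=437120
fundamental: x₁=8396801, y₁=437120  (since 70506267033601 − 369·191073894400 = 1)

8396801 437120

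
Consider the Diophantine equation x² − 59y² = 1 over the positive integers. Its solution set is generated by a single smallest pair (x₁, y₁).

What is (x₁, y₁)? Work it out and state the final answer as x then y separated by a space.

√59 = [7; 1,2,7,2,1,14, …], period ℓ=6 (even) → k=5
k=0  a_k=7  p_k/q_k = 7/1
…
k=4  a_k=2  p_k/q_k = 361/47
k=5  a_k=1  p_k/q_k = 530/69
(x₁, y₁) = (530, 69);  530² − 59·69² = 1 ✓

530 69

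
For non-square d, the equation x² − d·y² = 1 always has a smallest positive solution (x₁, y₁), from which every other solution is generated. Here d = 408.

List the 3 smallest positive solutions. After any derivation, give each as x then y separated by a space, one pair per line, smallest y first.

101 5
20401 1010
4120901 204015

√408 → a₀=20, period (5,40); ℓ=2 even so k=1
k=0  a_k=20  p_k/q_k = 20/1
k=1  a_k=5  p_k/q_k = 101/5
→ (101, 5).  Check: 101²=10201, 408·5²=10200, difference 1.
n=2: (101,5)∘(101,5) = (101·101+408·5·5, 101·5+5·101) = (20401,1010)
n=3: (20401,1010)∘(101,5) = (101·20401+408·5·1010, 101·1010+5·20401) = (4120901,204015)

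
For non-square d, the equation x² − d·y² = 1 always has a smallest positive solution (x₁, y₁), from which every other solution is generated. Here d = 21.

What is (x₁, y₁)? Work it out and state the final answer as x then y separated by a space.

55 12

d=21: √d = [4; 1,1,2,1,1,8] (ℓ=6, even), read p_5/q_5
k=0  a_k=4  p_k/q_k = 4/1
k=1  a_k=1  p_k/q_k = 5/1
k=2  a_k=1  p_k/q_k = 9/2
k=3  a_k=2  p_k/q_k = 23/5
k=4  a_k=1  p_k/q_k = 32/7
k=5  a_k=1  p_k/q_k = 55/12
→ (55, 12).  Check: 55²=3025, 21·12²=3024, difference 1.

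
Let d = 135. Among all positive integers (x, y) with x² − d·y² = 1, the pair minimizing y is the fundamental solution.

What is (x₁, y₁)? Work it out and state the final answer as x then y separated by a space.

[11; 1,1,1,1,1,1,1,22] for √135; ℓ=8 ⇒ convergent index 7
a_0=11:  p_0=11·1+0=11,  q_0=11·0+1=1
…
a_2=1:  p_2=1·12+11=23,  q_2=1·1+1=2
a_3=1:  p_3=1·23+12=35,  q_3=1·2+1=3
a_4=1:  p_4=1·35+23=58,  q_4=1·3+2=5
a_5=1:  p_5=1·58+35=93,  q_5=1·5+3=8
a_6=1:  p_6=1·93+58=151,  q_6=1·8+5=13
a_7=1:  p_7=1·151+93=244,  q_7=1·13+8=21
(x₁, y₁) = (244, 21);  244² − 135·21² = 1 ✓

244 21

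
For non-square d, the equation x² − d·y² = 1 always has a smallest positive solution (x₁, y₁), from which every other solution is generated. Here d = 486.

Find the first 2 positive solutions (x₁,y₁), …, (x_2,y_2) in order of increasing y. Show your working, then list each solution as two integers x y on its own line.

[22; 22,44] for √486; ℓ=2 ⇒ convergent index 1
k=0  a_k=22  p_k/q_k = 22/1
k=1  a_k=22  p_k/q_k = 485/22
(x₁, y₁) = (485, 22);  485² − 486·22² = 1 ✓
(485+22√486)^2 = 470449 + 21340√486

485 22
470449 21340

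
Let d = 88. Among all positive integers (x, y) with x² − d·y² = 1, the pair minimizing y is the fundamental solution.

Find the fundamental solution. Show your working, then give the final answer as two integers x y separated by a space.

197 21

[9; 2,1,1,1,2,18] for √88; ℓ=6 ⇒ convergent index 5
a_0=9:  p_0=9·1+0=9,  q_0=9·0+1=1
…
a_4=1:  p_4=1·47+28=75,  q_4=1·5+3=8
a_5=2:  p_5=2·75+47=197,  q_5=2·8+5=21
→ (197, 21).  Check: 197²=38809, 88·21²=38808, difference 1.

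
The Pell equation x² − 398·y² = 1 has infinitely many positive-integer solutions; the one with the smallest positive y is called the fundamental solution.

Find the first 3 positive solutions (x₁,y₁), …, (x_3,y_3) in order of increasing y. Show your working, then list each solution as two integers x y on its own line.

[19; 1,18,1,38] for √398; ℓ=4 ⇒ convergent index 3
step 0: (19, 1)  from 19·(1,0) + (0,1)
…
step 2: (379, 19)  from 18·(20,1) + (19,1)
step 3: (399, 20)  from 1·(379,19) + (20,1)
(x₁, y₁) = (399, 20);  399² − 398·20² = 1 ✓
k=2:  x_2 = 399·399+398·20·20 = 318401,  y_2 = 399·20+20·399 = 15960
k=3:  x_3 = 399·318401+398·20·15960 = 254083599,  y_3 = 399·15960+20·318401 = 12736060

399 20
318401 15960
254083599 12736060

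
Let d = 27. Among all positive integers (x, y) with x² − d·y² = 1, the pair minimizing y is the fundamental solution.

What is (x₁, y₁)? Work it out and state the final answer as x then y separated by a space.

26 5

√27 → a₀=5, period (5,10); ℓ=2 even so k=1
a_0=5:  p_0=5·1+0=5,  q_0=5·0+1=1
a_1=5:  p_1=5·5+1=26,  q_1=5·1+0=5
fundamental: x₁=26, y₁=5  (since 676 − 27·25 = 1)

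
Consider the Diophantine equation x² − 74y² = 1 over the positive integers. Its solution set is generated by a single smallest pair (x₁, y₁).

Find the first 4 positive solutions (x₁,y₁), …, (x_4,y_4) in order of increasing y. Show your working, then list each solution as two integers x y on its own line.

3699 430
27365201 3181140
202447753299 23534073290
1497708451540801 174105071018280

√74 → a₀=8, period (1,1,1,1,16); ℓ=5 odd so k=9
step 0: (8, 1)  from 8·(1,0) + (0,1)
step 1: (9, 1)  from 1·(8,1) + (1,0)
step 2: (17, 2)  from 1·(9,1) + (8,1)
step 3: (26, 3)  from 1·(17,2) + (9,1)
step 4: (43, 5)  from 1·(26,3) + (17,2)
step 5: (714, 83)  from 16·(43,5) + (26,3)
step 6: (757, 88)  from 1·(714,83) + (43,5)
…
step 8: (2228, 259)  from 1·(1471,171) + (757,88)
step 9: (3699, 430)  from 1·(2228,259) + (1471,171)
→ (3699, 430).  Check: 3699²=13682601, 74·430²=13682600, difference 1.
(3699+430√74)^2 = 27365201 + 3181140√74
(3699+430√74)^3 = 202447753299 + 23534073290√74
(3699+430√74)^4 = 1497708451540801 + 174105071018280√74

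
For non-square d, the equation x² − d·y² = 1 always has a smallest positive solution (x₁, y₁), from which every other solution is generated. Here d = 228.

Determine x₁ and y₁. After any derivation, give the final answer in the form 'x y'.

151 10

[15; 10,30] for √228; ℓ=2 ⇒ convergent index 1
i=0: a=15 ⇒ p=15, q=1
i=1: a=10 ⇒ p=151, q=10
→ (151, 10).  Check: 151²=22801, 228·10²=22800, difference 1.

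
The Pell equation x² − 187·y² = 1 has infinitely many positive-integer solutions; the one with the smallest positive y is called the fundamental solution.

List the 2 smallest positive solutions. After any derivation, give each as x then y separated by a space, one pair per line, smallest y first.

1682 123
5658247 413772

d=187: √d = [13; 1,2,13,2,1,26] (ℓ=6, even), read p_5/q_5
a_0=13:  p_0=13·1+0=13,  q_0=13·0+1=1
a_1=1:  p_1=1·13+1=14,  q_1=1·1+0=1
a_2=2:  p_2=2·14+13=41,  q_2=2·1+1=3
a_3=13:  p_3=13·41+14=547,  q_3=13·3+1=40
a_4=2:  p_4=2·547+41=1135,  q_4=2·40+3=83
a_5=1:  p_5=1·1135+547=1682,  q_5=1·83+40=123
(x₁, y₁) = (1682, 123);  1682² − 187·123² = 1 ✓
k=2:  x_2 = 1682·1682+187·123·123 = 5658247,  y_2 = 1682·123+123·1682 = 413772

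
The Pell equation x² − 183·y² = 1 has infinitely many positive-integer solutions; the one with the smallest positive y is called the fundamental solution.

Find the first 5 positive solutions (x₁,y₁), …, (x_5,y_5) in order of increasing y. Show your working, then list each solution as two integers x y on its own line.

[13; 1,1,8,1,1,26] for √183; ℓ=6 ⇒ convergent index 5
step 0: (13, 1)  from 13·(1,0) + (0,1)
step 1: (14, 1)  from 1·(13,1) + (1,0)
step 2: (27, 2)  from 1·(14,1) + (13,1)
…
step 4: (257, 19)  from 1·(230,17) + (27,2)
step 5: (487, 36)  from 1·(257,19) + (230,17)
(x₁, y₁) = (487, 36);  487² − 183·36² = 1 ✓
(x_2, y_2) = (487·487 + 183·36·36, 487·36 + 36·487) = (474337, 35064)
(x_3, y_3) = (487·474337 + 183·36·35064, 487·35064 + 36·474337) = (462003751, 34152300)
(x_4, y_4) = (487·462003751 + 183·36·34152300, 487·34152300 + 36·462003751) = (449991179137, 33264305136)
(x_5, y_5) = (487·449991179137 + 183·36·33264305136, 487·33264305136 + 36·449991179137) = (438290946475687, 32399399050164)

487 36
474337 35064
462003751 34152300
449991179137 33264305136
438290946475687 32399399050164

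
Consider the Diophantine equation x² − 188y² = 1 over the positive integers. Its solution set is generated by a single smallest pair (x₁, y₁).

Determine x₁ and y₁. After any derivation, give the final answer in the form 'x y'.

4607 336

[13; 1,2,2,6,2,2,1,26] for √188; ℓ=8 ⇒ convergent index 7
step 0: (13, 1)  from 13·(1,0) + (0,1)
step 1: (14, 1)  from 1·(13,1) + (1,0)
step 2: (41, 3)  from 2·(14,1) + (13,1)
step 3: (96, 7)  from 2·(41,3) + (14,1)
step 4: (617, 45)  from 6·(96,7) + (41,3)
…
step 6: (3277, 239)  from 2·(1330,97) + (617,45)
step 7: (4607, 336)  from 1·(3277,239) + (1330,97)
fundamental: x₁=4607, y₁=336  (since 21224449 − 188·112896 = 1)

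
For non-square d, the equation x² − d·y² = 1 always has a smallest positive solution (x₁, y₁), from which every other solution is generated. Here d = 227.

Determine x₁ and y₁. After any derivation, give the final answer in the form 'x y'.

226 15

√227 = [15; 15,30, …], period ℓ=2 (even) → k=1
k=0  a_k=15  p_k/q_k = 15/1
k=1  a_k=15  p_k/q_k = 226/15
→ (226, 15).  Check: 226²=51076, 227·15²=51075, difference 1.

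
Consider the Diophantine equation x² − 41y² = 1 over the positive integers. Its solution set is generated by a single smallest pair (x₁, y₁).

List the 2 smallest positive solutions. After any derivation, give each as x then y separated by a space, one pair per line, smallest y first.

√41 = [6; 2,2,12, …], period ℓ=3 (odd) → k=5
step 0: (6, 1)  from 6·(1,0) + (0,1)
step 1: (13, 2)  from 2·(6,1) + (1,0)
step 2: (32, 5)  from 2·(13,2) + (6,1)
step 3: (397, 62)  from 12·(32,5) + (13,2)
step 4: (826, 129)  from 2·(397,62) + (32,5)
step 5: (2049, 320)  from 2·(826,129) + (397,62)
→ (2049, 320).  Check: 2049²=4198401, 41·320²=4198400, difference 1.
k=2:  x_2 = 2049·2049+41·320·320 = 8396801,  y_2 = 2049·320+320·2049 = 1311360

2049 320
8396801 1311360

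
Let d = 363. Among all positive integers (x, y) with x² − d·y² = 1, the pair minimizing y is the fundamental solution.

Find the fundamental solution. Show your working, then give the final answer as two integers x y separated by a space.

√363 → a₀=19, period (19,38); ℓ=2 even so k=1
k=0  a_k=19  p_k/q_k = 19/1
k=1  a_k=19  p_k/q_k = 362/19
(x₁, y₁) = (362, 19);  362² − 363·19² = 1 ✓

362 19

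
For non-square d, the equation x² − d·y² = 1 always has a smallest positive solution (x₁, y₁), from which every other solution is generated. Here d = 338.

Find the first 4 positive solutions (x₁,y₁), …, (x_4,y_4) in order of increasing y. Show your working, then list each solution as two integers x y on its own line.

d=338: √d = [18; 2,1,1,2,36] (ℓ=5, odd), read p_9/q_9
a_0=18:  p_0=18·1+0=18,  q_0=18·0+1=1
a_1=2:  p_1=2·18+1=37,  q_1=2·1+0=2
a_2=1:  p_2=1·37+18=55,  q_2=1·2+1=3
…
a_4=2:  p_4=2·92+55=239,  q_4=2·5+3=13
a_5=36:  p_5=36·239+92=8696,  q_5=36·13+5=473
…
a_7=1:  p_7=1·17631+8696=26327,  q_7=1·959+473=1432
a_8=1:  p_8=1·26327+17631=43958,  q_8=1·1432+959=2391
a_9=2:  p_9=2·43958+26327=114243,  q_9=2·2391+1432=6214
→ (114243, 6214).  Check: 114243²=13051463049, 338·6214²=13051463048, difference 1.
(x_2, y_2) = (114243·114243 + 338·6214·6214, 114243·6214 + 6214·114243) = (26102926097, 1419812004)
(x_3, y_3) = (114243·26102926097 + 338·6214·1419812004, 114243·1419812004 + 6214·26102926097) = (5964153172084899, 324407165539730)
(x_4, y_4) = (114243·5964153172084899 + 338·6214·324407165539730, 114243·324407165539730 + 6214·5964153172084899) = (1362725501650887306817, 74122495624090936776)

114243 6214
26102926097 1419812004
5964153172084899 324407165539730
1362725501650887306817 74122495624090936776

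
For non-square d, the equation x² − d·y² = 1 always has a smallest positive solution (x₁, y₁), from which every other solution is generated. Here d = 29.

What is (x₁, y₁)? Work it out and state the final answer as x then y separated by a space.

√29 = [5; 2,1,1,2,10, …], period ℓ=5 (odd) → k=9
k=0  a_k=5  p_k/q_k = 5/1
…
k=2  a_k=1  p_k/q_k = 16/3
k=3  a_k=1  p_k/q_k = 27/5
…
k=5  a_k=10  p_k/q_k = 727/135
…
k=7  a_k=1  p_k/q_k = 2251/418
k=8  a_k=1  p_k/q_k = 3775/701
k=9  a_k=2  p_k/q_k = 9801/1820
(x₁, y₁) = (9801, 1820);  9801² − 29·1820² = 1 ✓

9801 1820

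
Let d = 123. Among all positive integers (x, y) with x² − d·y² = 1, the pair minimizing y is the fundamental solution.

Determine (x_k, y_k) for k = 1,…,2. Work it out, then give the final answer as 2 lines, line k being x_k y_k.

√123 = [11; 11,22, …], period ℓ=2 (even) → k=1
step 0: (11, 1)  from 11·(1,0) + (0,1)
step 1: (122, 11)  from 11·(11,1) + (1,0)
(x₁, y₁) = (122, 11);  122² − 123·11² = 1 ✓
(x_2, y_2) = (122·122 + 123·11·11, 122·11 + 11·122) = (29767, 2684)

122 11
29767 2684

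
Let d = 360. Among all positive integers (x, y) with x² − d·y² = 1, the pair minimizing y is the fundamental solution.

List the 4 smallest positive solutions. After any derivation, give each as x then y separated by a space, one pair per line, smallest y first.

19 1
721 38
27379 1443
1039681 54796

√360 = [18; 1,36, …], period ℓ=2 (even) → k=1
k=0  a_k=18  p_k/q_k = 18/1
k=1  a_k=1  p_k/q_k = 19/1
→ (19, 1).  Check: 19²=361, 360·1²=360, difference 1.
k=2:  x_2 = 19·19+360·1·1 = 721,  y_2 = 19·1+1·19 = 38
k=3:  x_3 = 19·721+360·1·38 = 27379,  y_3 = 19·38+1·721 = 1443
k=4:  x_4 = 19·27379+360·1·1443 = 1039681,  y_4 = 19·1443+1·27379 = 54796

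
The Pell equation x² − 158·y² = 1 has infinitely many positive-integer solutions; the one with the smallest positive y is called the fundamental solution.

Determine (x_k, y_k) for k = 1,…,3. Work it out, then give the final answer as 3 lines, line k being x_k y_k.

[12; 1,1,3,12,3,1,1,24] for √158; ℓ=8 ⇒ convergent index 7
a_0=12:  p_0=12·1+0=12,  q_0=12·0+1=1
a_1=1:  p_1=1·12+1=13,  q_1=1·1+0=1
a_2=1:  p_2=1·13+12=25,  q_2=1·1+1=2
a_3=3:  p_3=3·25+13=88,  q_3=3·2+1=7
a_4=12:  p_4=12·88+25=1081,  q_4=12·7+2=86
…
a_6=1:  p_6=1·3331+1081=4412,  q_6=1·265+86=351
a_7=1:  p_7=1·4412+3331=7743,  q_7=1·351+265=616
fundamental: x₁=7743, y₁=616  (since 59954049 − 158·379456 = 1)
(x_2, y_2) = (7743·7743 + 158·616·616, 7743·616 + 616·7743) = (119908097, 9539376)
(x_3, y_3) = (7743·119908097 + 158·616·9539376, 7743·9539376 + 616·119908097) = (1856896782399, 147726776120)

7743 616
119908097 9539376
1856896782399 147726776120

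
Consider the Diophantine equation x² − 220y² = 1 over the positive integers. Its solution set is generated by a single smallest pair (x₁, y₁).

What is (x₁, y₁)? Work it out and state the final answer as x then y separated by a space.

89 6

√220 → a₀=14, period (1,4,1,28); ℓ=4 even so k=3
a_0=14:  p_0=14·1+0=14,  q_0=14·0+1=1
…
a_2=4:  p_2=4·15+14=74,  q_2=4·1+1=5
a_3=1:  p_3=1·74+15=89,  q_3=1·5+1=6
→ (89, 6).  Check: 89²=7921, 220·6²=7920, difference 1.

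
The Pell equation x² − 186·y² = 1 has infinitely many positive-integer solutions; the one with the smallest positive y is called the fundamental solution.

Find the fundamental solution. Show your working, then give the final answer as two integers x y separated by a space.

7501 550

√186 → a₀=13, period (1,1,1,3,4,3,1,1,1,26); ℓ=10 even so k=9
k=0  a_k=13  p_k/q_k = 13/1
…
k=2  a_k=1  p_k/q_k = 27/2
k=3  a_k=1  p_k/q_k = 41/3
…
k=5  a_k=4  p_k/q_k = 641/47
…
k=8  a_k=1  p_k/q_k = 4787/351
k=9  a_k=1  p_k/q_k = 7501/550
(x₁, y₁) = (7501, 550);  7501² − 186·550² = 1 ✓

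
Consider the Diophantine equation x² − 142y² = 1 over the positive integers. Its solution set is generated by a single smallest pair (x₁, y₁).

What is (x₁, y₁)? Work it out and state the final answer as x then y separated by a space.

√142 = [11; 1,10,1,22, …], period ℓ=4 (even) → k=3
k=0  a_k=11  p_k/q_k = 11/1
…
k=2  a_k=10  p_k/q_k = 131/11
k=3  a_k=1  p_k/q_k = 143/12
→ (143, 12).  Check: 143²=20449, 142·12²=20448, difference 1.

143 12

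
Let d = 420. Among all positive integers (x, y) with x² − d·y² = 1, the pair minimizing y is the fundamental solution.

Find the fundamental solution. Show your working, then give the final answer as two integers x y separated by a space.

√420 → a₀=20, period (2,40); ℓ=2 even so k=1
k=0  a_k=20  p_k/q_k = 20/1
k=1  a_k=2  p_k/q_k = 41/2
(x₁, y₁) = (41, 2);  41² − 420·2² = 1 ✓

41 2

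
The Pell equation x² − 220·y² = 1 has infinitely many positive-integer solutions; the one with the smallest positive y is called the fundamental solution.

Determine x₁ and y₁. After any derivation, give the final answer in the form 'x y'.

89 6

[14; 1,4,1,28] for √220; ℓ=4 ⇒ convergent index 3
step 0: (14, 1)  from 14·(1,0) + (0,1)
step 1: (15, 1)  from 1·(14,1) + (1,0)
step 2: (74, 5)  from 4·(15,1) + (14,1)
step 3: (89, 6)  from 1·(74,5) + (15,1)
→ (89, 6).  Check: 89²=7921, 220·6²=7920, difference 1.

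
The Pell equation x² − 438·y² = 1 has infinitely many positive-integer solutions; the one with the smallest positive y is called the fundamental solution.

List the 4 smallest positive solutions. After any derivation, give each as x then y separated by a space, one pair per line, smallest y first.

√438 = [20; 1,12,1,40, …], period ℓ=4 (even) → k=3
i=0: a=20 ⇒ p=20, q=1
i=1: a=1 ⇒ p=21, q=1
i=2: a=12 ⇒ p=272, q=13
i=3: a=1 ⇒ p=293, q=14
(x₁, y₁) = (293, 14);  293² − 438·14² = 1 ✓
n=2: (293,14)∘(293,14) = (293·293+438·14·14, 293·14+14·293) = (171697,8204)
n=3: (171697,8204)∘(293,14) = (293·171697+438·14·8204, 293·8204+14·171697) = (100614149,4807530)
n=4: (100614149,4807530)∘(293,14) = (293·100614149+438·14·4807530, 293·4807530+14·100614149) = (58959719617,2817204376)

293 14
171697 8204
100614149 4807530
58959719617 2817204376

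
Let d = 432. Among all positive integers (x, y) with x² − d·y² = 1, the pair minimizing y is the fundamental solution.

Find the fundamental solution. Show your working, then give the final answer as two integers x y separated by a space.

1351 65

√432 = [20; 1,3,1,1,1,3,1,40, …], period ℓ=8 (even) → k=7
k=0  a_k=20  p_k/q_k = 20/1
k=1  a_k=1  p_k/q_k = 21/1
k=2  a_k=3  p_k/q_k = 83/4
…
k=4  a_k=1  p_k/q_k = 187/9
k=5  a_k=1  p_k/q_k = 291/14
k=6  a_k=3  p_k/q_k = 1060/51
k=7  a_k=1  p_k/q_k = 1351/65
→ (1351, 65).  Check: 1351²=1825201, 432·65²=1825200, difference 1.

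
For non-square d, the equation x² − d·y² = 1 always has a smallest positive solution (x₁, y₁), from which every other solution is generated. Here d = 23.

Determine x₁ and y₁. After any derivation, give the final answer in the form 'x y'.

24 5

√23 = [4; 1,3,1,8, …], period ℓ=4 (even) → k=3
i=0: a=4 ⇒ p=4, q=1
…
i=2: a=3 ⇒ p=19, q=4
i=3: a=1 ⇒ p=24, q=5
fundamental: x₁=24, y₁=5  (since 576 − 23·25 = 1)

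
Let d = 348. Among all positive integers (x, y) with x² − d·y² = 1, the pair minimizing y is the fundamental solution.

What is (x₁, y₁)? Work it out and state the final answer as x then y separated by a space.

1567 84

√348 → a₀=18, period (1,1,1,8,1,1,1,36); ℓ=8 even so k=7
k=0  a_k=18  p_k/q_k = 18/1
…
k=2  a_k=1  p_k/q_k = 37/2
…
k=6  a_k=1  p_k/q_k = 1026/55
k=7  a_k=1  p_k/q_k = 1567/84
(x₁, y₁) = (1567, 84);  1567² − 348·84² = 1 ✓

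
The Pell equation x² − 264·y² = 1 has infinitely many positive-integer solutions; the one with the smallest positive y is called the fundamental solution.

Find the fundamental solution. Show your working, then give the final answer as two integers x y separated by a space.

65 4

d=264: √d = [16; 4,32] (ℓ=2, even), read p_1/q_1
a_0=16:  p_0=16·1+0=16,  q_0=16·0+1=1
a_1=4:  p_1=4·16+1=65,  q_1=4·1+0=4
fundamental: x₁=65, y₁=4  (since 4225 − 264·16 = 1)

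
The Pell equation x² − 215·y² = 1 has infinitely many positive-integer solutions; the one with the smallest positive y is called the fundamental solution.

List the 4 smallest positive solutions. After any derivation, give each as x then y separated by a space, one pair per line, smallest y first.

44 3
3871 264
340604 23229
29969281 2043888

[14; 1,1,1,28] for √215; ℓ=4 ⇒ convergent index 3
step 0: (14, 1)  from 14·(1,0) + (0,1)
step 1: (15, 1)  from 1·(14,1) + (1,0)
step 2: (29, 2)  from 1·(15,1) + (14,1)
step 3: (44, 3)  from 1·(29,2) + (15,1)
→ (44, 3).  Check: 44²=1936, 215·3²=1935, difference 1.
k=2:  x_2 = 44·44+215·3·3 = 3871,  y_2 = 44·3+3·44 = 264
k=3:  x_3 = 44·3871+215·3·264 = 340604,  y_3 = 44·264+3·3871 = 23229
k=4:  x_4 = 44·340604+215·3·23229 = 29969281,  y_4 = 44·23229+3·340604 = 2043888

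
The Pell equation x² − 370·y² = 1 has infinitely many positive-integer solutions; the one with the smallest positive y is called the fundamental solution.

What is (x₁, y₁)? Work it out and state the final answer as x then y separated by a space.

[19; 4,4,38] for √370; ℓ=3 ⇒ convergent index 5
a_0=19:  p_0=19·1+0=19,  q_0=19·0+1=1
a_1=4:  p_1=4·19+1=77,  q_1=4·1+0=4
…
a_3=38:  p_3=38·327+77=12503,  q_3=38·17+4=650
a_4=4:  p_4=4·12503+327=50339,  q_4=4·650+17=2617
a_5=4:  p_5=4·50339+12503=213859,  q_5=4·2617+650=11118
fundamental: x₁=213859, y₁=11118  (since 45735671881 − 370·123609924 = 1)

213859 11118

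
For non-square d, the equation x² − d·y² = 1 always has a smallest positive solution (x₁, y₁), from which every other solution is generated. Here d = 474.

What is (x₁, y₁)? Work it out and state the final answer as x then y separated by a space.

√474 → a₀=21, period (1,3,2,1,1,…,3,1,42); ℓ=14 even so k=13
step 0: (21, 1)  from 21·(1,0) + (0,1)
…
step 4: (283, 13)  from 1·(196,9) + (87,4)
step 5: (479, 22)  from 1·(283,13) + (196,9)
…
step 9: (10864, 499)  from 1·(5813,267) + (5051,232)
…
step 11: (44218, 2031)  from 2·(16677,766) + (10864,499)
step 12: (149331, 6859)  from 3·(44218,2031) + (16677,766)
step 13: (193549, 8890)  from 1·(149331,6859) + (44218,2031)
→ (193549, 8890).  Check: 193549²=37461215401, 474·8890²=37461215400, difference 1.

193549 8890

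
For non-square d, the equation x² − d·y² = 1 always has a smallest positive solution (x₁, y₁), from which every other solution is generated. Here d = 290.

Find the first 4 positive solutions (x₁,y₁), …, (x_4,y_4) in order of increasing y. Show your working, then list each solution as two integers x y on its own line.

[17; 34] for √290; ℓ=1 ⇒ convergent index 1
i=0: a=17 ⇒ p=17, q=1
i=1: a=34 ⇒ p=579, q=34
→ (579, 34).  Check: 579²=335241, 290·34²=335240, difference 1.
(x_2, y_2) = (579·579 + 290·34·34, 579·34 + 34·579) = (670481, 39372)
(x_3, y_3) = (579·670481 + 290·34·39372, 579·39372 + 34·670481) = (776416419, 45592742)
(x_4, y_4) = (579·776416419 + 290·34·45592742, 579·45592742 + 34·776416419) = (899089542721, 52796355864)

579 34
670481 39372
776416419 45592742
899089542721 52796355864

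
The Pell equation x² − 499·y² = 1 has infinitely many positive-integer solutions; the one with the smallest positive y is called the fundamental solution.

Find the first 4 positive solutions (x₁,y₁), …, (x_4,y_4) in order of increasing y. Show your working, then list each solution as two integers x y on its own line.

4490 201
40320199 1804980
362075382530 16208720199
3251436894799201 145554305582040

√499 → a₀=22, period (2,1,21,1,2,44); ℓ=6 even so k=5
i=0: a=22 ⇒ p=22, q=1
i=1: a=2 ⇒ p=45, q=2
i=2: a=1 ⇒ p=67, q=3
…
i=4: a=1 ⇒ p=1519, q=68
i=5: a=2 ⇒ p=4490, q=201
fundamental: x₁=4490, y₁=201  (since 20160100 − 499·40401 = 1)
n=2: (4490,201)∘(4490,201) = (4490·4490+499·201·201, 4490·201+201·4490) = (40320199,1804980)
n=3: (40320199,1804980)∘(4490,201) = (4490·40320199+499·201·1804980, 4490·1804980+201·40320199) = (362075382530,16208720199)
n=4: (362075382530,16208720199)∘(4490,201) = (4490·362075382530+499·201·16208720199, 4490·16208720199+201·362075382530) = (3251436894799201,145554305582040)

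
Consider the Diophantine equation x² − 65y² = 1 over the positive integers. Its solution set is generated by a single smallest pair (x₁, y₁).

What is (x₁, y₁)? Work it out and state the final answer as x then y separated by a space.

√65 → a₀=8, period (16); ℓ=1 odd so k=1
k=0  a_k=8  p_k/q_k = 8/1
k=1  a_k=16  p_k/q_k = 129/16
→ (129, 16).  Check: 129²=16641, 65·16²=16640, difference 1.

129 16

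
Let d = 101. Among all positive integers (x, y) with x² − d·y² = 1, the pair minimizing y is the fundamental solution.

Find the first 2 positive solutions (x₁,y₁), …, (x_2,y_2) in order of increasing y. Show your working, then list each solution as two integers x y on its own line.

√101 → a₀=10, period (20); ℓ=1 odd so k=1
k=0  a_k=10  p_k/q_k = 10/1
k=1  a_k=20  p_k/q_k = 201/20
(x₁, y₁) = (201, 20);  201² − 101·20² = 1 ✓
n=2: (201,20)∘(201,20) = (201·201+101·20·20, 201·20+20·201) = (80801,8040)

201 20
80801 8040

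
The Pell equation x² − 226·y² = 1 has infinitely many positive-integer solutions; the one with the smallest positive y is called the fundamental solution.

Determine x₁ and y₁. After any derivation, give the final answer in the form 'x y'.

√226 = [15; 30, …], period ℓ=1 (odd) → k=1
a_0=15:  p_0=15·1+0=15,  q_0=15·0+1=1
a_1=30:  p_1=30·15+1=451,  q_1=30·1+0=30
→ (451, 30).  Check: 451²=203401, 226·30²=203400, difference 1.

451 30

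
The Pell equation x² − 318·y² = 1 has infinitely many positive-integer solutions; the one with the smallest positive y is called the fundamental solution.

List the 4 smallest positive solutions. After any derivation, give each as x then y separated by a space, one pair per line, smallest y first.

√318 → a₀=17, period (1,4,1,34); ℓ=4 even so k=3
a_0=17:  p_0=17·1+0=17,  q_0=17·0+1=1
…
a_2=4:  p_2=4·18+17=89,  q_2=4·1+1=5
a_3=1:  p_3=1·89+18=107,  q_3=1·5+1=6
fundamental: x₁=107, y₁=6  (since 11449 − 318·36 = 1)
(x_2, y_2) = (107·107 + 318·6·6, 107·6 + 6·107) = (22897, 1284)
(x_3, y_3) = (107·22897 + 318·6·1284, 107·1284 + 6·22897) = (4899851, 274770)
(x_4, y_4) = (107·4899851 + 318·6·274770, 107·274770 + 6·4899851) = (1048545217, 58799496)

107 6
22897 1284
4899851 274770
1048545217 58799496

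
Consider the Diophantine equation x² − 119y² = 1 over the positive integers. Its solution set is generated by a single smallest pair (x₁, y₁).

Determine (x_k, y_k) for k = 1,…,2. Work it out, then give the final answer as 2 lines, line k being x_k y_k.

√119 → a₀=10, period (1,9,1,20); ℓ=4 even so k=3
k=0  a_k=10  p_k/q_k = 10/1
…
k=2  a_k=9  p_k/q_k = 109/10
k=3  a_k=1  p_k/q_k = 120/11
(x₁, y₁) = (120, 11);  120² − 119·11² = 1 ✓
n=2: (120,11)∘(120,11) = (120·120+119·11·11, 120·11+11·120) = (28799,2640)

120 11
28799 2640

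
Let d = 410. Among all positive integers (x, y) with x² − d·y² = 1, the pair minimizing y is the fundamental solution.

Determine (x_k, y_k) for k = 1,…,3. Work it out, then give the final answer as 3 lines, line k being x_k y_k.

81 4
13121 648
2125521 104972

[20; 4,40] for √410; ℓ=2 ⇒ convergent index 1
i=0: a=20 ⇒ p=20, q=1
i=1: a=4 ⇒ p=81, q=4
→ (81, 4).  Check: 81²=6561, 410·4²=6560, difference 1.
k=2:  x_2 = 81·81+410·4·4 = 13121,  y_2 = 81·4+4·81 = 648
k=3:  x_3 = 81·13121+410·4·648 = 2125521,  y_3 = 81·648+4·13121 = 104972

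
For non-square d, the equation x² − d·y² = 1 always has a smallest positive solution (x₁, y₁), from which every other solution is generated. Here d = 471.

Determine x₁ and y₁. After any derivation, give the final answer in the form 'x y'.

√471 → a₀=21, period (1,2,2,1,3,…,2,1,42); ℓ=14 even so k=13
step 0: (21, 1)  from 21·(1,0) + (0,1)
step 1: (22, 1)  from 1·(21,1) + (1,0)
step 2: (65, 3)  from 2·(22,1) + (21,1)
step 3: (152, 7)  from 2·(65,3) + (22,1)
…
step 6: (3429, 158)  from 4·(803,37) + (217,10)
…
step 9: (644804, 29711)  from 3·(198665,9154) + (48809,2249)
…
step 12: (5506953, 253747)  from 2·(2331742,107441) + (843469,38865)
step 13: (7838695, 361188)  from 1·(5506953,253747) + (2331742,107441)
fundamental: x₁=7838695, y₁=361188  (since 61445139303025 − 471·130456771344 = 1)

7838695 361188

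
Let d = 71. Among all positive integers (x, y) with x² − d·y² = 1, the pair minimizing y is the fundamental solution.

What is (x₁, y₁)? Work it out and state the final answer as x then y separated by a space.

3480 413

√71 → a₀=8, period (2,2,1,7,1,2,2,16); ℓ=8 even so k=7
k=0  a_k=8  p_k/q_k = 8/1
k=1  a_k=2  p_k/q_k = 17/2
…
k=3  a_k=1  p_k/q_k = 59/7
k=4  a_k=7  p_k/q_k = 455/54
…
k=6  a_k=2  p_k/q_k = 1483/176
k=7  a_k=2  p_k/q_k = 3480/413
→ (3480, 413).  Check: 3480²=12110400, 71·413²=12110399, difference 1.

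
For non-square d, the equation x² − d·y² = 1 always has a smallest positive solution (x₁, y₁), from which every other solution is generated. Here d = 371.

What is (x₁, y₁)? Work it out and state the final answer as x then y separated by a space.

1695 88

d=371: √d = [19; 3,1,4,1,3,38] (ℓ=6, even), read p_5/q_5
i=0: a=19 ⇒ p=19, q=1
i=1: a=3 ⇒ p=58, q=3
…
i=3: a=4 ⇒ p=366, q=19
i=4: a=1 ⇒ p=443, q=23
i=5: a=3 ⇒ p=1695, q=88
→ (1695, 88).  Check: 1695²=2873025, 371·88²=2873024, difference 1.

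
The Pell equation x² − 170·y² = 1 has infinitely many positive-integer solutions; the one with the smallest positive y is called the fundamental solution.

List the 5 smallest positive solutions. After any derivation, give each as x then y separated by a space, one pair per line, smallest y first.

√170 → a₀=13, period (26); ℓ=1 odd so k=1
k=0  a_k=13  p_k/q_k = 13/1
k=1  a_k=26  p_k/q_k = 339/26
(x₁, y₁) = (339, 26);  339² − 170·26² = 1 ✓
n=2: (339,26)∘(339,26) = (339·339+170·26·26, 339·26+26·339) = (229841,17628)
n=3: (229841,17628)∘(339,26) = (339·229841+170·26·17628, 339·17628+26·229841) = (155831859,11951758)
n=4: (155831859,11951758)∘(339,26) = (339·155831859+170·26·11951758, 339·11951758+26·155831859) = (105653770561,8103274296)
n=5: (105653770561,8103274296)∘(339,26) = (339·105653770561+170·26·8103274296, 339·8103274296+26·105653770561) = (71633100608499,5494008020930)

339 26
229841 17628
155831859 11951758
105653770561 8103274296
71633100608499 5494008020930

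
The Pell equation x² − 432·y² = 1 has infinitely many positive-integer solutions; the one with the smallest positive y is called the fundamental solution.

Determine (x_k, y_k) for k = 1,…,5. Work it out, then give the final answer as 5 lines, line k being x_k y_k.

d=432: √d = [20; 1,3,1,1,1,3,1,40] (ℓ=8, even), read p_7/q_7
a_0=20:  p_0=20·1+0=20,  q_0=20·0+1=1
…
a_3=1:  p_3=1·83+21=104,  q_3=1·4+1=5
a_4=1:  p_4=1·104+83=187,  q_4=1·5+4=9
a_5=1:  p_5=1·187+104=291,  q_5=1·9+5=14
a_6=3:  p_6=3·291+187=1060,  q_6=3·14+9=51
a_7=1:  p_7=1·1060+291=1351,  q_7=1·51+14=65
→ (1351, 65).  Check: 1351²=1825201, 432·65²=1825200, difference 1.
(1351+65√432)^2 = 3650401 + 175630√432
(1351+65√432)^3 = 9863382151 + 474552195√432
(1351+65√432)^4 = 26650854921601 + 1282239855260√432
(1351+65√432)^5 = 72010600134783751 + 3464611614360325√432

1351 65
3650401 175630
9863382151 474552195
26650854921601 1282239855260
72010600134783751 3464611614360325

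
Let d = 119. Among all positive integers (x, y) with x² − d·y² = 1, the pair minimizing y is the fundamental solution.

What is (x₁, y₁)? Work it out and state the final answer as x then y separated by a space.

120 11

[10; 1,9,1,20] for √119; ℓ=4 ⇒ convergent index 3
a_0=10:  p_0=10·1+0=10,  q_0=10·0+1=1
a_1=1:  p_1=1·10+1=11,  q_1=1·1+0=1
a_2=9:  p_2=9·11+10=109,  q_2=9·1+1=10
a_3=1:  p_3=1·109+11=120,  q_3=1·10+1=11
fundamental: x₁=120, y₁=11  (since 14400 − 119·121 = 1)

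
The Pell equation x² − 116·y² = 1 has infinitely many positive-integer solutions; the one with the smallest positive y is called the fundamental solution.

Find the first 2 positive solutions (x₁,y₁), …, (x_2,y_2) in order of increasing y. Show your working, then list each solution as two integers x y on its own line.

9801 910
192119201 17837820

√116 = [10; 1,3,2,1,4,1,2,3,1,20, …], period ℓ=10 (even) → k=9
a_0=10:  p_0=10·1+0=10,  q_0=10·0+1=1
a_1=1:  p_1=1·10+1=11,  q_1=1·1+0=1
…
a_3=2:  p_3=2·43+11=97,  q_3=2·4+1=9
…
a_8=3:  p_8=3·2251+797=7550,  q_8=3·209+74=701
a_9=1:  p_9=1·7550+2251=9801,  q_9=1·701+209=910
fundamental: x₁=9801, y₁=910  (since 96059601 − 116·828100 = 1)
k=2:  x_2 = 9801·9801+116·910·910 = 192119201,  y_2 = 9801·910+910·9801 = 17837820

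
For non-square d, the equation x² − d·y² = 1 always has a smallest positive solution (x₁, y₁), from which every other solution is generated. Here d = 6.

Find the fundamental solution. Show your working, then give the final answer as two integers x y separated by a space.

5 2

[2; 2,4] for √6; ℓ=2 ⇒ convergent index 1
i=0: a=2 ⇒ p=2, q=1
i=1: a=2 ⇒ p=5, q=2
fundamental: x₁=5, y₁=2  (since 25 − 6·4 = 1)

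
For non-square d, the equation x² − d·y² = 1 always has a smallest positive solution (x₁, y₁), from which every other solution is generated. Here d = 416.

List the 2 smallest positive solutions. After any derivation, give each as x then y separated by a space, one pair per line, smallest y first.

5201 255
54100801 2652510

√416 → a₀=20, period (2,1,1,9,1,1,2,40); ℓ=8 even so k=7
a_0=20:  p_0=20·1+0=20,  q_0=20·0+1=1
…
a_2=1:  p_2=1·41+20=61,  q_2=1·2+1=3
a_3=1:  p_3=1·61+41=102,  q_3=1·3+2=5
a_4=9:  p_4=9·102+61=979,  q_4=9·5+3=48
a_5=1:  p_5=1·979+102=1081,  q_5=1·48+5=53
a_6=1:  p_6=1·1081+979=2060,  q_6=1·53+48=101
a_7=2:  p_7=2·2060+1081=5201,  q_7=2·101+53=255
(x₁, y₁) = (5201, 255);  5201² − 416·255² = 1 ✓
n=2: (5201,255)∘(5201,255) = (5201·5201+416·255·255, 5201·255+255·5201) = (54100801,2652510)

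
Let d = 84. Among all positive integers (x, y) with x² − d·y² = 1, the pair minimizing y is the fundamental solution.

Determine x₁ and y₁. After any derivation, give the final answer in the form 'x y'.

d=84: √d = [9; 6,18] (ℓ=2, even), read p_1/q_1
step 0: (9, 1)  from 9·(1,0) + (0,1)
step 1: (55, 6)  from 6·(9,1) + (1,0)
→ (55, 6).  Check: 55²=3025, 84·6²=3024, difference 1.

55 6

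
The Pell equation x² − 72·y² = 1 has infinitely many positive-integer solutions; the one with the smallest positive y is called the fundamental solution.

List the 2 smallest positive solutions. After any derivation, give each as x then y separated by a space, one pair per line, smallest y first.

√72 → a₀=8, period (2,16); ℓ=2 even so k=1
step 0: (8, 1)  from 8·(1,0) + (0,1)
step 1: (17, 2)  from 2·(8,1) + (1,0)
fundamental: x₁=17, y₁=2  (since 289 − 72·4 = 1)
(x_2, y_2) = (17·17 + 72·2·2, 17·2 + 2·17) = (577, 68)

17 2
577 68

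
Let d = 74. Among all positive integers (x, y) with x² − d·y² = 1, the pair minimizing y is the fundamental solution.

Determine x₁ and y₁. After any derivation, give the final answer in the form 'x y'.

3699 430

[8; 1,1,1,1,16] for √74; ℓ=5 ⇒ convergent index 9
step 0: (8, 1)  from 8·(1,0) + (0,1)
step 1: (9, 1)  from 1·(8,1) + (1,0)
step 2: (17, 2)  from 1·(9,1) + (8,1)
step 3: (26, 3)  from 1·(17,2) + (9,1)
step 4: (43, 5)  from 1·(26,3) + (17,2)
step 5: (714, 83)  from 16·(43,5) + (26,3)
…
step 8: (2228, 259)  from 1·(1471,171) + (757,88)
step 9: (3699, 430)  from 1·(2228,259) + (1471,171)
fundamental: x₁=3699, y₁=430  (since 13682601 − 74·184900 = 1)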